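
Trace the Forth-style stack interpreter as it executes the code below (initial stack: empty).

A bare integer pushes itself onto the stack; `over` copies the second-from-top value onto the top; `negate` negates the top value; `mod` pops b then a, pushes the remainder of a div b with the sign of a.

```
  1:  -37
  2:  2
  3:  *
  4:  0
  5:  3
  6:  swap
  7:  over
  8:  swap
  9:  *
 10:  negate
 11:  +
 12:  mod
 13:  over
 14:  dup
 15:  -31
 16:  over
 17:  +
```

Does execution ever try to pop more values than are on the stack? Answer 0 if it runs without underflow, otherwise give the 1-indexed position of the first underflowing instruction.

13

-37    → [-37]
2      → [-37, 2]
*      → [-74]
0      → [-74, 0]
3      → [-74, 0, 3]
swap   → [-74, 3, 0]
over   → [-74, 3, 0, 3]
swap   → [-74, 3, 3, 0]
*      → [-74, 3, 0]
negate → [-74, 3, 0]
+      → [-74, 3]
mod    → [-2]
over  — needs 2 operands, stack has 1 → underflow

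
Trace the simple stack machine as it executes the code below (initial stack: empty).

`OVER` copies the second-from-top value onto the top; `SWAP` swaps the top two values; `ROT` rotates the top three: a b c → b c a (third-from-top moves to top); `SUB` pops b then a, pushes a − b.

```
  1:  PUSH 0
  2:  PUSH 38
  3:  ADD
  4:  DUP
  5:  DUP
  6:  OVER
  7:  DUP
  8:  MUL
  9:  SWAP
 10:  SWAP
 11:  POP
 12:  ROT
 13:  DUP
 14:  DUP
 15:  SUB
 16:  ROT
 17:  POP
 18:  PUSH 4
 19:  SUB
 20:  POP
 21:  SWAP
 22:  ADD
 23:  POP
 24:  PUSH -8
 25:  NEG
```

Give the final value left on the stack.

8

PUSH 0   0
PUSH 38  0 38
ADD      38
DUP      38 38
DUP      38 38 38
OVER     38 38 38 38
DUP      38 38 38 38 38
MUL      38 38 38 1444
SWAP     38 38 1444 38
SWAP     38 38 38 1444
POP      38 38 38
ROT      38 38 38
DUP      38 38 38 38
DUP      38 38 38 38 38
SUB      38 38 38 0
ROT      38 38 0 38
POP      38 38 0
PUSH 4   38 38 0 4
SUB      38 38 -4
POP      38 38
SWAP     38 38
ADD      76
POP      (empty)
PUSH -8  -8
NEG      8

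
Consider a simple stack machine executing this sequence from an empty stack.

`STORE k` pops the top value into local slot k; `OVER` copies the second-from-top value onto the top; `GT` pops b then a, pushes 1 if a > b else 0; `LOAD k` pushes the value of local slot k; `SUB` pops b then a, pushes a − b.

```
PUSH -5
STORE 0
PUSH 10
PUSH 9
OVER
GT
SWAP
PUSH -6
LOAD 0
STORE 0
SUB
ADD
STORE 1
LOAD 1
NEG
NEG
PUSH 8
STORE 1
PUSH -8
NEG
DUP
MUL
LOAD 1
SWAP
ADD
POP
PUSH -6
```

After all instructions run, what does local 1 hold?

8

PUSH -5 : [-5]
STORE 0 : []
PUSH 10 : [10]
PUSH 9  : [10, 9]
OVER    : [10, 9, 10]
GT      : [10, 0]
SWAP    : [0, 10]
PUSH -6 : [0, 10, -6]
LOAD 0  : [0, 10, -6, -5]
STORE 0 : [0, 10, -6]
SUB     : [0, 16]
ADD     : [16]
STORE 1 : []
LOAD 1  : [16]
NEG     : [-16]
NEG     : [16]
PUSH 8  : [16, 8]
STORE 1 : [16]
PUSH -8 : [16, -8]
NEG     : [16, 8]
DUP     : [16, 8, 8]
MUL     : [16, 64]
LOAD 1  : [16, 64, 8]
SWAP    : [16, 8, 64]
ADD     : [16, 72]
POP     : [16]
PUSH -6 : [16, -6]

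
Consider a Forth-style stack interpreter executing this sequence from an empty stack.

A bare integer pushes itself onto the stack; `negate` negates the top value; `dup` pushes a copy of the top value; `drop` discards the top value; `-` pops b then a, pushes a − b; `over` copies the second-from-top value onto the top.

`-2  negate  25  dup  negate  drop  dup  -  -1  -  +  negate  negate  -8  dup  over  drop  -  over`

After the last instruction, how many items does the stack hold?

-2     → -2
negate → 2
25     → 2 25
dup    → 2 25 25
negate → 2 25 -25
drop   → 2 25
dup    → 2 25 25
-      → 2 0
-1     → 2 0 -1
-      → 2 1
+      → 3
negate → -3
negate → 3
-8     → 3 -8
dup    → 3 -8 -8
over   → 3 -8 -8 -8
drop   → 3 -8 -8
-      → 3 0
over   → 3 0 3

3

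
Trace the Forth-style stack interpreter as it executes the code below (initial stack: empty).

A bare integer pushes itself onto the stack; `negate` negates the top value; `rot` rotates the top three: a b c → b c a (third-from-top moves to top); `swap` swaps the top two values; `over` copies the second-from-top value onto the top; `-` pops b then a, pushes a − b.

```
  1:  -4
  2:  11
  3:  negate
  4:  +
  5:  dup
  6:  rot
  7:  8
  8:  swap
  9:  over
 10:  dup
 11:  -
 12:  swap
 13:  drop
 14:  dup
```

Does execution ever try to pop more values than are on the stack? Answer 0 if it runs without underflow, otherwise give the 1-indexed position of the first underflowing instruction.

-4      -4
11      -4 11
negate  -4 -11
+       -15
dup     -15 -15
rot  — needs 3 operands, stack has 2 → underflow

6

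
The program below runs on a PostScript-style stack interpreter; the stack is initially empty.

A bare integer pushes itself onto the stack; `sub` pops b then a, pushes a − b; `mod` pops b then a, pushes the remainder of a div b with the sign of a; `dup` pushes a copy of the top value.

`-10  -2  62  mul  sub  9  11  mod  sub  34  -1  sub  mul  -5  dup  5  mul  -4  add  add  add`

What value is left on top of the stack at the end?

-10 → -10
-2  → -10 -2
62  → -10 -2 62
mul → -10 -124
sub → 114
9   → 114 9
11  → 114 9 11
mod → 114 9
sub → 105
34  → 105 34
-1  → 105 34 -1
sub → 105 35
mul → 3675
-5  → 3675 -5
dup → 3675 -5 -5
5   → 3675 -5 -5 5
mul → 3675 -5 -25
-4  → 3675 -5 -25 -4
add → 3675 -5 -29
add → 3675 -34
add → 3641

3641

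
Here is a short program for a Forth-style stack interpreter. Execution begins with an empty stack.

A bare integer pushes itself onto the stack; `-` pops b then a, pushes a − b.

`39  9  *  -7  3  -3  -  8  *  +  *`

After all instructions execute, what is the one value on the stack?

39 → [39]
9  → [39, 9]
*  → [351]
-7 → [351, -7]
3  → [351, -7, 3]
-3 → [351, -7, 3, -3]
-  → [351, -7, 6]
8  → [351, -7, 6, 8]
*  → [351, -7, 48]
+  → [351, 41]
*  → [14391]

14391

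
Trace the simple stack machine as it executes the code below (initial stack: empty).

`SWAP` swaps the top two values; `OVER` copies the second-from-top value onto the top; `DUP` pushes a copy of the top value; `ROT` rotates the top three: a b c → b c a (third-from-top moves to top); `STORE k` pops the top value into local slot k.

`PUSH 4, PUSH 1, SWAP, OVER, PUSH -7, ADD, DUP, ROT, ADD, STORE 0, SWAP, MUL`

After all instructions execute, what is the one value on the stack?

-6

PUSH 4  : [4]
PUSH 1  : [4, 1]
SWAP    : [1, 4]
OVER    : [1, 4, 1]
PUSH -7 : [1, 4, 1, -7]
ADD     : [1, 4, -6]
DUP     : [1, 4, -6, -6]
ROT     : [1, -6, -6, 4]
ADD     : [1, -6, -2]
STORE 0 : [1, -6]
SWAP    : [-6, 1]
MUL     : [-6]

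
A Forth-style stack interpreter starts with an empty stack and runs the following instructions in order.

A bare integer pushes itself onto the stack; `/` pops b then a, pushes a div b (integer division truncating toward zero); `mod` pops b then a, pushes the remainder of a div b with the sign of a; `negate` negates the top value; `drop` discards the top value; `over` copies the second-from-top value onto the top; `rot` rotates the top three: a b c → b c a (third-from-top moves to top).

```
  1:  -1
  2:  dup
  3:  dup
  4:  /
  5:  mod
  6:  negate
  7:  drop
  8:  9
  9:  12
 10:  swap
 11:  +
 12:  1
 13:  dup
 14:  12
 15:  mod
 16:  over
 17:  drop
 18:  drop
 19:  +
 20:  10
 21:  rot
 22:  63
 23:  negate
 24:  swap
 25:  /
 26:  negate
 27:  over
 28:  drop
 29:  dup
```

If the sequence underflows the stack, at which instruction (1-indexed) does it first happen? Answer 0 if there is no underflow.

21

-1     -> [-1]
dup    -> [-1, -1]
dup    -> [-1, -1, -1]
/      -> [-1, 1]
mod    -> [0]
negate -> [0]
drop   -> []
9      -> [9]
12     -> [9, 12]
swap   -> [12, 9]
+      -> [21]
1      -> [21, 1]
dup    -> [21, 1, 1]
12     -> [21, 1, 1, 12]
mod    -> [21, 1, 1]
over   -> [21, 1, 1, 1]
drop   -> [21, 1, 1]
drop   -> [21, 1]
+      -> [22]
10     -> [22, 10]
rot  — needs 3 operands, stack has 2 → underflow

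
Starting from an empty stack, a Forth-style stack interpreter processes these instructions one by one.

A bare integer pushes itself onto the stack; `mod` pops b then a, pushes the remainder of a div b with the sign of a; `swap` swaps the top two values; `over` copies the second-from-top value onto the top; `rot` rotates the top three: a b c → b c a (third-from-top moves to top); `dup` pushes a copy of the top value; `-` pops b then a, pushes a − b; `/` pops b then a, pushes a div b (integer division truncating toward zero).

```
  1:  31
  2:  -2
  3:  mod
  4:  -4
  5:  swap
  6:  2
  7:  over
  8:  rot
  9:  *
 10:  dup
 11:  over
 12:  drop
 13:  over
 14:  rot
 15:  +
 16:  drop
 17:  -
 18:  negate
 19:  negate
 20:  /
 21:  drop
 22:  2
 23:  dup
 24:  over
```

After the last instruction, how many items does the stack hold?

3

31     -> 31
-2     -> 31 -2
mod    -> 1
-4     -> 1 -4
swap   -> -4 1
2      -> -4 1 2
over   -> -4 1 2 1
rot    -> -4 2 1 1
*      -> -4 2 1
dup    -> -4 2 1 1
over   -> -4 2 1 1 1
drop   -> -4 2 1 1
over   -> -4 2 1 1 1
rot    -> -4 2 1 1 1
+      -> -4 2 1 2
drop   -> -4 2 1
-      -> -4 1
negate -> -4 -1
negate -> -4 1
/      -> -4
drop   -> (empty)
2      -> 2
dup    -> 2 2
over   -> 2 2 2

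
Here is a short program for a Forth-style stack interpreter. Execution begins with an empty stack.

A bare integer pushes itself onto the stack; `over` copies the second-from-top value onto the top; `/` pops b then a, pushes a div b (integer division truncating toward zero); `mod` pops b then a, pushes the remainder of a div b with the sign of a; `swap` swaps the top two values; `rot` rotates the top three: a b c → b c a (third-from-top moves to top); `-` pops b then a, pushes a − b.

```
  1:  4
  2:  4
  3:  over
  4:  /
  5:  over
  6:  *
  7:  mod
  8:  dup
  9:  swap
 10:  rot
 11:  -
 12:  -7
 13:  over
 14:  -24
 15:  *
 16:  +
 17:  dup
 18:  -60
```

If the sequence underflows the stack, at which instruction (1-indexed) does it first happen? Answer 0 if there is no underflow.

10

4    : [4]
4    : [4, 4]
over : [4, 4, 4]
/    : [4, 1]
over : [4, 1, 4]
*    : [4, 4]
mod  : [0]
dup  : [0, 0]
swap : [0, 0]
rot  — needs 3 operands, stack has 2 → underflow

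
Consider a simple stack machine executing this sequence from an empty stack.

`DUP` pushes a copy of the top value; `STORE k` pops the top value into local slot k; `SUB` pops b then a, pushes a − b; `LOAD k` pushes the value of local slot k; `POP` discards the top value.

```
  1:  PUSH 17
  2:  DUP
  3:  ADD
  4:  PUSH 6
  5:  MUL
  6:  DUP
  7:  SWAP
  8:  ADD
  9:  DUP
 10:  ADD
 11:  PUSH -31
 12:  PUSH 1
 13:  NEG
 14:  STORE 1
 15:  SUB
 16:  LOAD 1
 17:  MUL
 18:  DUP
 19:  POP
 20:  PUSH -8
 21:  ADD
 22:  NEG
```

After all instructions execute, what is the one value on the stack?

855

PUSH 17  -> [17]
DUP      -> [17, 17]
ADD      -> [34]
PUSH 6   -> [34, 6]
MUL      -> [204]
DUP      -> [204, 204]
SWAP     -> [204, 204]
ADD      -> [408]
DUP      -> [408, 408]
ADD      -> [816]
PUSH -31 -> [816, -31]
PUSH 1   -> [816, -31, 1]
NEG      -> [816, -31, -1]
STORE 1  -> [816, -31]
SUB      -> [847]
LOAD 1   -> [847, -1]
MUL      -> [-847]
DUP      -> [-847, -847]
POP      -> [-847]
PUSH -8  -> [-847, -8]
ADD      -> [-855]
NEG      -> [855]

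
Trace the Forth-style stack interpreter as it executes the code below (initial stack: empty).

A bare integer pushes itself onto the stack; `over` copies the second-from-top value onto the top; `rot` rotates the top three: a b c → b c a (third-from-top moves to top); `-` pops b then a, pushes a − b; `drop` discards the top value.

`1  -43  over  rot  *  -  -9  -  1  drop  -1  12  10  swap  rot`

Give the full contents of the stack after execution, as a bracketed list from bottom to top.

[-35, 10, 12, -1]

1    -> [1]
-43  -> [1, -43]
over -> [1, -43, 1]
rot  -> [-43, 1, 1]
*    -> [-43, 1]
-    -> [-44]
-9   -> [-44, -9]
-    -> [-35]
1    -> [-35, 1]
drop -> [-35]
-1   -> [-35, -1]
12   -> [-35, -1, 12]
10   -> [-35, -1, 12, 10]
swap -> [-35, -1, 10, 12]
rot  -> [-35, 10, 12, -1]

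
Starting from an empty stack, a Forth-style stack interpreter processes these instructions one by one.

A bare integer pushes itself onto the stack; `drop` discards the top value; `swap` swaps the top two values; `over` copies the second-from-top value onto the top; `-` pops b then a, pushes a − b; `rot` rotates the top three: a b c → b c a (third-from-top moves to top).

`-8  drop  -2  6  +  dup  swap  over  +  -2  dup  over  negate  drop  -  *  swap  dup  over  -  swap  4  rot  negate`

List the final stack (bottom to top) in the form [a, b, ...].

-8     → -8
drop   → (empty)
-2     → -2
6      → -2 6
+      → 4
dup    → 4 4
swap   → 4 4
over   → 4 4 4
+      → 4 8
-2     → 4 8 -2
dup    → 4 8 -2 -2
over   → 4 8 -2 -2 -2
negate → 4 8 -2 -2 2
drop   → 4 8 -2 -2
-      → 4 8 0
*      → 4 0
swap   → 0 4
dup    → 0 4 4
over   → 0 4 4 4
-      → 0 4 0
swap   → 0 0 4
4      → 0 0 4 4
rot    → 0 4 4 0
negate → 0 4 4 0

[0, 4, 4, 0]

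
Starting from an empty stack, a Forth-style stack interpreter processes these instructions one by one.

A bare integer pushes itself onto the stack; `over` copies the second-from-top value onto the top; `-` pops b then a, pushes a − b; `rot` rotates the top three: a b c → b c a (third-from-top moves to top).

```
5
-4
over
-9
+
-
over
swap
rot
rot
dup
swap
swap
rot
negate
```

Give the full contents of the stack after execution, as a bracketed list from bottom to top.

5      → [5]
-4     → [5, -4]
over   → [5, -4, 5]
-9     → [5, -4, 5, -9]
+      → [5, -4, -4]
-      → [5, 0]
over   → [5, 0, 5]
swap   → [5, 5, 0]
rot    → [5, 0, 5]
rot    → [0, 5, 5]
dup    → [0, 5, 5, 5]
swap   → [0, 5, 5, 5]
swap   → [0, 5, 5, 5]
rot    → [0, 5, 5, 5]
negate → [0, 5, 5, -5]

[0, 5, 5, -5]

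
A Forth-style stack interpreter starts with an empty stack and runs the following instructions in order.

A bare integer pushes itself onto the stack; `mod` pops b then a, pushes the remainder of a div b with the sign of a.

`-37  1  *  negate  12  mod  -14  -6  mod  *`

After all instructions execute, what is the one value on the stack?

-37    → [-37]
1      → [-37, 1]
*      → [-37]
negate → [37]
12     → [37, 12]
mod    → [1]
-14    → [1, -14]
-6     → [1, -14, -6]
mod    → [1, -2]
*      → [-2]

-2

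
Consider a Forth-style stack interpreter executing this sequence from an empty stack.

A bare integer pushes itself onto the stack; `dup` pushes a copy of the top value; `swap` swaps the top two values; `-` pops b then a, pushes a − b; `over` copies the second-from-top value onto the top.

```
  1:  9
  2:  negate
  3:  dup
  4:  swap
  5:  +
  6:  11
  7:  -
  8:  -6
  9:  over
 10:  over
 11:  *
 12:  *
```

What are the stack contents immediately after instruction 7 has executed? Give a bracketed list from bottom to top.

9      -> [9]
negate -> [-9]
dup    -> [-9, -9]
swap   -> [-9, -9]
+      -> [-18]
11     -> [-18, 11]
-      -> [-29]

[-29]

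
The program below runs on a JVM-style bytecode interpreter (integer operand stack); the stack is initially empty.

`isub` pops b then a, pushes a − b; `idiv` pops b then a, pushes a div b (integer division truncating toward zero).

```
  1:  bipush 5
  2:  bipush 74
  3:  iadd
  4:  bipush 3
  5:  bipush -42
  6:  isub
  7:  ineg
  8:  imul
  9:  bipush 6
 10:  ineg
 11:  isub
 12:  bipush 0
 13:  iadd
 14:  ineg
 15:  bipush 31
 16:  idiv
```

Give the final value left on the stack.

114

bipush 5   -> 5
bipush 74  -> 5 74
iadd       -> 79
bipush 3   -> 79 3
bipush -42 -> 79 3 -42
isub       -> 79 45
ineg       -> 79 -45
imul       -> -3555
bipush 6   -> -3555 6
ineg       -> -3555 -6
isub       -> -3549
bipush 0   -> -3549 0
iadd       -> -3549
ineg       -> 3549
bipush 31  -> 3549 31
idiv       -> 114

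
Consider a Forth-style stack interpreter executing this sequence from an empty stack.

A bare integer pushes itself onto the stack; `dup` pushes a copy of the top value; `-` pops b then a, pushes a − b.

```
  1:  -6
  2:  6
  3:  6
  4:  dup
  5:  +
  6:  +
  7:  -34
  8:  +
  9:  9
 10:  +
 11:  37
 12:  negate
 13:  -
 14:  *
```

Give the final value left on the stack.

-6     : -6
6      : -6 6
6      : -6 6 6
dup    : -6 6 6 6
+      : -6 6 12
+      : -6 18
-34    : -6 18 -34
+      : -6 -16
9      : -6 -16 9
+      : -6 -7
37     : -6 -7 37
negate : -6 -7 -37
-      : -6 30
*      : -180

-180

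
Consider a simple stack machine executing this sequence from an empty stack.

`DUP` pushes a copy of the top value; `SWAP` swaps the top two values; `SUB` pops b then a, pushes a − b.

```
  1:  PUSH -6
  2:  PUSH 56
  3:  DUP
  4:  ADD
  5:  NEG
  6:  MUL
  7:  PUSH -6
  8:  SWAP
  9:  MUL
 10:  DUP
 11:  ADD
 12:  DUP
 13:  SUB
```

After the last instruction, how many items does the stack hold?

1

PUSH -6 -> [-6]
PUSH 56 -> [-6, 56]
DUP     -> [-6, 56, 56]
ADD     -> [-6, 112]
NEG     -> [-6, -112]
MUL     -> [672]
PUSH -6 -> [672, -6]
SWAP    -> [-6, 672]
MUL     -> [-4032]
DUP     -> [-4032, -4032]
ADD     -> [-8064]
DUP     -> [-8064, -8064]
SUB     -> [0]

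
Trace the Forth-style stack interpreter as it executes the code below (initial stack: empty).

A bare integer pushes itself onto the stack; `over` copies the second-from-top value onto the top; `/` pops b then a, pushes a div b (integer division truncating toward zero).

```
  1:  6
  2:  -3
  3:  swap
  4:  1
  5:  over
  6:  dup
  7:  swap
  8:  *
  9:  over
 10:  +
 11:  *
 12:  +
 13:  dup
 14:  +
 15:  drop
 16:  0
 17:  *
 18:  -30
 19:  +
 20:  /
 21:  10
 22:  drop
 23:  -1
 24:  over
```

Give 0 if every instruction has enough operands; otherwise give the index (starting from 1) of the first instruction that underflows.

6    → [6]
-3   → [6, -3]
swap → [-3, 6]
1    → [-3, 6, 1]
over → [-3, 6, 1, 6]
dup  → [-3, 6, 1, 6, 6]
swap → [-3, 6, 1, 6, 6]
*    → [-3, 6, 1, 36]
over → [-3, 6, 1, 36, 1]
+    → [-3, 6, 1, 37]
*    → [-3, 6, 37]
+    → [-3, 43]
dup  → [-3, 43, 43]
+    → [-3, 86]
drop → [-3]
0    → [-3, 0]
*    → [0]
-30  → [0, -30]
+    → [-30]
/  — needs 2 operands, stack has 1 → underflow

20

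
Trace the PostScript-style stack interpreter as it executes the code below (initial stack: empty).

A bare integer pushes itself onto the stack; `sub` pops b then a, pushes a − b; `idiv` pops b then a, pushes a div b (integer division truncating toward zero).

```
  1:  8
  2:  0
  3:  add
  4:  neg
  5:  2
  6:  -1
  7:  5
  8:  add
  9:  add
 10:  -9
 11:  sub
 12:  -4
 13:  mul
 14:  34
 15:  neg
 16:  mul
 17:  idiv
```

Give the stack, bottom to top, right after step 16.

8   → 8
0   → 8 0
add → 8
neg → -8
2   → -8 2
-1  → -8 2 -1
5   → -8 2 -1 5
add → -8 2 4
add → -8 6
-9  → -8 6 -9
sub → -8 15
-4  → -8 15 -4
mul → -8 -60
34  → -8 -60 34
neg → -8 -60 -34
mul → -8 2040

[-8, 2040]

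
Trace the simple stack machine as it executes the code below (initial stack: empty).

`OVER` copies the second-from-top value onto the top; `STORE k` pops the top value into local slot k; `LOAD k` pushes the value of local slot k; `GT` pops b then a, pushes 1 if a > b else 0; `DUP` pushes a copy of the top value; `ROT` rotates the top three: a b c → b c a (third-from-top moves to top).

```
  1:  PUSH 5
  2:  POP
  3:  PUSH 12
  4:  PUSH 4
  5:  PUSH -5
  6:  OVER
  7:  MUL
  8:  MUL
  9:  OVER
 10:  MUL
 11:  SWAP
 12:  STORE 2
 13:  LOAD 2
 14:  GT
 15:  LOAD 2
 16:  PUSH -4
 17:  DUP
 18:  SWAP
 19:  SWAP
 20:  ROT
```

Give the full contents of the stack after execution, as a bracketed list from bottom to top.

[0, -4, -4, 12]

PUSH 5   [5]
POP      []
PUSH 12  [12]
PUSH 4   [12, 4]
PUSH -5  [12, 4, -5]
OVER     [12, 4, -5, 4]
MUL      [12, 4, -20]
MUL      [12, -80]
OVER     [12, -80, 12]
MUL      [12, -960]
SWAP     [-960, 12]
STORE 2  [-960]
LOAD 2   [-960, 12]
GT       [0]
LOAD 2   [0, 12]
PUSH -4  [0, 12, -4]
DUP      [0, 12, -4, -4]
SWAP     [0, 12, -4, -4]
SWAP     [0, 12, -4, -4]
ROT      [0, -4, -4, 12]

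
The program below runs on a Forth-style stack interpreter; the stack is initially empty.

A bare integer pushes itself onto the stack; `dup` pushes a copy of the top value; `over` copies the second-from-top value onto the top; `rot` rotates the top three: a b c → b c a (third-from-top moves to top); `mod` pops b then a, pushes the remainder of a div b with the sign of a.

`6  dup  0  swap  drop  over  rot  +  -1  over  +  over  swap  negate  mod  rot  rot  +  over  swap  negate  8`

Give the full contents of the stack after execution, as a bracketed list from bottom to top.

[1, 1, -12, 8]

6      → [6]
dup    → [6, 6]
0      → [6, 6, 0]
swap   → [6, 0, 6]
drop   → [6, 0]
over   → [6, 0, 6]
rot    → [0, 6, 6]
+      → [0, 12]
-1     → [0, 12, -1]
over   → [0, 12, -1, 12]
+      → [0, 12, 11]
over   → [0, 12, 11, 12]
swap   → [0, 12, 12, 11]
negate → [0, 12, 12, -11]
mod    → [0, 12, 1]
rot    → [12, 1, 0]
rot    → [1, 0, 12]
+      → [1, 12]
over   → [1, 12, 1]
swap   → [1, 1, 12]
negate → [1, 1, -12]
8      → [1, 1, -12, 8]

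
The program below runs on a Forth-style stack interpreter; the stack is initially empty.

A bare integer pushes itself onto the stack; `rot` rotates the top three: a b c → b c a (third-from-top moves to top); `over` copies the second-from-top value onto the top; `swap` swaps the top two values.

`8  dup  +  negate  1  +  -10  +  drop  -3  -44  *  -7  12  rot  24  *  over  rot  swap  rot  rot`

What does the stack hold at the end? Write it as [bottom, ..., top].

8      → 8
dup    → 8 8
+      → 16
negate → -16
1      → -16 1
+      → -15
-10    → -15 -10
+      → -25
drop   → (empty)
-3     → -3
-44    → -3 -44
*      → 132
-7     → 132 -7
12     → 132 -7 12
rot    → -7 12 132
24     → -7 12 132 24
*      → -7 12 3168
over   → -7 12 3168 12
rot    → -7 3168 12 12
swap   → -7 3168 12 12
rot    → -7 12 12 3168
rot    → -7 12 3168 12

[-7, 12, 3168, 12]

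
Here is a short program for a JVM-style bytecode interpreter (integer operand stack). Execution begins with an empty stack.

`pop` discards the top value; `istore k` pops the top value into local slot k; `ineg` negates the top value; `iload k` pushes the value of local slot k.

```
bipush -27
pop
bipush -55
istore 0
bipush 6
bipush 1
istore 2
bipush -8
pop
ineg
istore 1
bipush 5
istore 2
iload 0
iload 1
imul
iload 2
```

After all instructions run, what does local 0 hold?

bipush -27 -> [-27]
pop        -> []
bipush -55 -> [-55]
istore 0   -> []
bipush 6   -> [6]
bipush 1   -> [6, 1]
istore 2   -> [6]
bipush -8  -> [6, -8]
pop        -> [6]
ineg       -> [-6]
istore 1   -> []
bipush 5   -> [5]
istore 2   -> []
iload 0    -> [-55]
iload 1    -> [-55, -6]
imul       -> [330]
iload 2    -> [330, 5]

-55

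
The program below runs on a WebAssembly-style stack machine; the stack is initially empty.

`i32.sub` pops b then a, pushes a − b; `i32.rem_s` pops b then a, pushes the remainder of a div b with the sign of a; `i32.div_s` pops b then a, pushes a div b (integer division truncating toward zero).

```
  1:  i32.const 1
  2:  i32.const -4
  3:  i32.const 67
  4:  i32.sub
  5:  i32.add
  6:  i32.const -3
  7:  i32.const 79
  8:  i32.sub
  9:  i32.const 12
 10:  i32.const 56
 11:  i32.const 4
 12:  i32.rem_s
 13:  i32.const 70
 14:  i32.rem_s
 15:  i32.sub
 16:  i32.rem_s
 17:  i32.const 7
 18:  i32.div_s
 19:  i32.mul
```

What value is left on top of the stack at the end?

i32.const 1  : [1]
i32.const -4 : [1, -4]
i32.const 67 : [1, -4, 67]
i32.sub      : [1, -71]
i32.add      : [-70]
i32.const -3 : [-70, -3]
i32.const 79 : [-70, -3, 79]
i32.sub      : [-70, -82]
i32.const 12 : [-70, -82, 12]
i32.const 56 : [-70, -82, 12, 56]
i32.const 4  : [-70, -82, 12, 56, 4]
i32.rem_s    : [-70, -82, 12, 0]
i32.const 70 : [-70, -82, 12, 0, 70]
i32.rem_s    : [-70, -82, 12, 0]
i32.sub      : [-70, -82, 12]
i32.rem_s    : [-70, -10]
i32.const 7  : [-70, -10, 7]
i32.div_s    : [-70, -1]
i32.mul      : [70]

70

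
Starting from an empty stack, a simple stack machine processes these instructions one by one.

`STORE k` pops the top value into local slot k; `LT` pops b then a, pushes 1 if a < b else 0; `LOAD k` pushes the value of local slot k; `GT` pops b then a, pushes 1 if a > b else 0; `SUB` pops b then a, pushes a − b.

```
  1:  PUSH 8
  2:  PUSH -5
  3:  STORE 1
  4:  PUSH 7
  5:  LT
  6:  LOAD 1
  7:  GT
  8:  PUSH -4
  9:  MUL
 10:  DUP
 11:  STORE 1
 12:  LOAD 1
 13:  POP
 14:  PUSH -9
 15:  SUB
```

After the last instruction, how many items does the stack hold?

PUSH 8   8
PUSH -5  8 -5
STORE 1  8
PUSH 7   8 7
LT       0
LOAD 1   0 -5
GT       1
PUSH -4  1 -4
MUL      -4
DUP      -4 -4
STORE 1  -4
LOAD 1   -4 -4
POP      -4
PUSH -9  -4 -9
SUB      5

1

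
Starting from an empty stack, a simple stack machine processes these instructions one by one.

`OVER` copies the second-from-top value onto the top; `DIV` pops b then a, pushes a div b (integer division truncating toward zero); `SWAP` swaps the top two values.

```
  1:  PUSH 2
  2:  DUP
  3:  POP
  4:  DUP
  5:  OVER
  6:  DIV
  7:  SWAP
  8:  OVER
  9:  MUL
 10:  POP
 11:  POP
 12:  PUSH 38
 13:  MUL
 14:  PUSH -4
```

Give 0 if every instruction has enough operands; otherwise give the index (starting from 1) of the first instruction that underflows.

PUSH 2  -> 2
DUP     -> 2 2
POP     -> 2
DUP     -> 2 2
OVER    -> 2 2 2
DIV     -> 2 1
SWAP    -> 1 2
OVER    -> 1 2 1
MUL     -> 1 2
POP     -> 1
POP     -> (empty)
PUSH 38 -> 38
MUL  — needs 2 operands, stack has 1 → underflow

13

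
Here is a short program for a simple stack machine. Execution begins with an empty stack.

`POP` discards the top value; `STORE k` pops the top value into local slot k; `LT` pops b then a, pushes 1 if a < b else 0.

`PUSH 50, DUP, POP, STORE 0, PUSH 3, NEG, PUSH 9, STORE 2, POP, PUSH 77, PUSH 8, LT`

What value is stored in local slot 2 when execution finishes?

9

PUSH 50 : 50
DUP     : 50 50
POP     : 50
STORE 0 : (empty)
PUSH 3  : 3
NEG     : -3
PUSH 9  : -3 9
STORE 2 : -3
POP     : (empty)
PUSH 77 : 77
PUSH 8  : 77 8
LT      : 0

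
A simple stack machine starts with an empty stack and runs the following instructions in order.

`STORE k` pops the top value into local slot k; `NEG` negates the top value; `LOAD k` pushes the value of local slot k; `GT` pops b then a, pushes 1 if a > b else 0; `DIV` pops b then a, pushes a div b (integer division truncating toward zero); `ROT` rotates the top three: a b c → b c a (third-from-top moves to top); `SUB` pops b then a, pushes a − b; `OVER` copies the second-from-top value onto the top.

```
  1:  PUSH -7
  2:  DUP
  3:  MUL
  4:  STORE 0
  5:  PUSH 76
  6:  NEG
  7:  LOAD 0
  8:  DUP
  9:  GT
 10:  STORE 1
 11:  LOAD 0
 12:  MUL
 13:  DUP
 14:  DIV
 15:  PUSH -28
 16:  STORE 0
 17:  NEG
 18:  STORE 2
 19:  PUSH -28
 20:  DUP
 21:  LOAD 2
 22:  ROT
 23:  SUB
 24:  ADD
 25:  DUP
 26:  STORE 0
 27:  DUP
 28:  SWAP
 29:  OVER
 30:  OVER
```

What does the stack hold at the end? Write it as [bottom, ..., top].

[-1, -1, -1, -1]

PUSH -7  → -7
DUP      → -7 -7
MUL      → 49
STORE 0  → (empty)
PUSH 76  → 76
NEG      → -76
LOAD 0   → -76 49
DUP      → -76 49 49
GT       → -76 0
STORE 1  → -76
LOAD 0   → -76 49
MUL      → -3724
DUP      → -3724 -3724
DIV      → 1
PUSH -28 → 1 -28
STORE 0  → 1
NEG      → -1
STORE 2  → (empty)
PUSH -28 → -28
DUP      → -28 -28
LOAD 2   → -28 -28 -1
ROT      → -28 -1 -28
SUB      → -28 27
ADD      → -1
DUP      → -1 -1
STORE 0  → -1
DUP      → -1 -1
SWAP     → -1 -1
OVER     → -1 -1 -1
OVER     → -1 -1 -1 -1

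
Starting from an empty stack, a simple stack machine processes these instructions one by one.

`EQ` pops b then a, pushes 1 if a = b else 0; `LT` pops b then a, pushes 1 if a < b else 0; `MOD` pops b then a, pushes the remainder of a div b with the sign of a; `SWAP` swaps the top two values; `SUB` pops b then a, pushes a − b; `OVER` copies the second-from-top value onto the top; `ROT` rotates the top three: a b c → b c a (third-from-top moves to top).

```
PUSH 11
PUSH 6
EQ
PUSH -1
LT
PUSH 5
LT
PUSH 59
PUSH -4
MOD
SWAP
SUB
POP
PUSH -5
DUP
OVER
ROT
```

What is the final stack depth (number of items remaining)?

PUSH 11 → 11
PUSH 6  → 11 6
EQ      → 0
PUSH -1 → 0 -1
LT      → 0
PUSH 5  → 0 5
LT      → 1
PUSH 59 → 1 59
PUSH -4 → 1 59 -4
MOD     → 1 3
SWAP    → 3 1
SUB     → 2
POP     → (empty)
PUSH -5 → -5
DUP     → -5 -5
OVER    → -5 -5 -5
ROT     → -5 -5 -5

3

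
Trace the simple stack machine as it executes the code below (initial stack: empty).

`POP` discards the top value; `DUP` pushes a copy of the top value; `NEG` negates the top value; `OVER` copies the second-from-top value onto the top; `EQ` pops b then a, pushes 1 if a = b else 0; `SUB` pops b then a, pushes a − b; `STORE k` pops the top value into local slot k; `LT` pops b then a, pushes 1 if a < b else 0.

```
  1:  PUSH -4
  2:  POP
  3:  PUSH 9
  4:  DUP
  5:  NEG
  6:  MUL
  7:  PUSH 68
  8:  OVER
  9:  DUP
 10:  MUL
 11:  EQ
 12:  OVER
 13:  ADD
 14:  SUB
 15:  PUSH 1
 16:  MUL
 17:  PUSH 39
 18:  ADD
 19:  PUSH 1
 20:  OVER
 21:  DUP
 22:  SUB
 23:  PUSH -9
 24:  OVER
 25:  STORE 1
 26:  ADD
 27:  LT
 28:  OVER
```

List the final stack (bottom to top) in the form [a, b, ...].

PUSH -4  [-4]
POP      []
PUSH 9   [9]
DUP      [9, 9]
NEG      [9, -9]
MUL      [-81]
PUSH 68  [-81, 68]
OVER     [-81, 68, -81]
DUP      [-81, 68, -81, -81]
MUL      [-81, 68, 6561]
EQ       [-81, 0]
OVER     [-81, 0, -81]
ADD      [-81, -81]
SUB      [0]
PUSH 1   [0, 1]
MUL      [0]
PUSH 39  [0, 39]
ADD      [39]
PUSH 1   [39, 1]
OVER     [39, 1, 39]
DUP      [39, 1, 39, 39]
SUB      [39, 1, 0]
PUSH -9  [39, 1, 0, -9]
OVER     [39, 1, 0, -9, 0]
STORE 1  [39, 1, 0, -9]
ADD      [39, 1, -9]
LT       [39, 0]
OVER     [39, 0, 39]

[39, 0, 39]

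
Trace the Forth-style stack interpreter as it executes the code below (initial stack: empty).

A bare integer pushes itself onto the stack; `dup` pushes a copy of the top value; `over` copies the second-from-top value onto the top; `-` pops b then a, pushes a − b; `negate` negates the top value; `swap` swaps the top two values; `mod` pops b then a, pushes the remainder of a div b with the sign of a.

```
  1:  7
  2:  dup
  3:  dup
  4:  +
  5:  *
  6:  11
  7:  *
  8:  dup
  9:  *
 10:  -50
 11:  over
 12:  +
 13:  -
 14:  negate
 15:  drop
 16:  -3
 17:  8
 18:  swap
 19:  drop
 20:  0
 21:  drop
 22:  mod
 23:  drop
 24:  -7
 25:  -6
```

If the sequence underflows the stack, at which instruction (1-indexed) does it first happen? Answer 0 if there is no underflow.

22

7      : [7]
dup    : [7, 7]
dup    : [7, 7, 7]
+      : [7, 14]
*      : [98]
11     : [98, 11]
*      : [1078]
dup    : [1078, 1078]
*      : [1162084]
-50    : [1162084, -50]
over   : [1162084, -50, 1162084]
+      : [1162084, 1162034]
-      : [50]
negate : [-50]
drop   : []
-3     : [-3]
8      : [-3, 8]
swap   : [8, -3]
drop   : [8]
0      : [8, 0]
drop   : [8]
mod  — needs 2 operands, stack has 1 → underflow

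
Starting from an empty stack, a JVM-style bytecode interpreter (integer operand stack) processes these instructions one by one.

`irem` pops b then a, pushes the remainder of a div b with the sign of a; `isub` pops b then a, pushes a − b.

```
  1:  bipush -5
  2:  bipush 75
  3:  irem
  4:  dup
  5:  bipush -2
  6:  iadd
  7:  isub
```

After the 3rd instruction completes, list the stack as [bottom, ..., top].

[-5]

bipush -5 : -5
bipush 75 : -5 75
irem      : -5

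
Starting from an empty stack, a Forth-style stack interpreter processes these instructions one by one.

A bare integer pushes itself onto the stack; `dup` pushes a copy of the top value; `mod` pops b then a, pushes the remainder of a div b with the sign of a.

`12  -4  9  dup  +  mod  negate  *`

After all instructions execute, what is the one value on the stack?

12     : [12]
-4     : [12, -4]
9      : [12, -4, 9]
dup    : [12, -4, 9, 9]
+      : [12, -4, 18]
mod    : [12, -4]
negate : [12, 4]
*      : [48]

48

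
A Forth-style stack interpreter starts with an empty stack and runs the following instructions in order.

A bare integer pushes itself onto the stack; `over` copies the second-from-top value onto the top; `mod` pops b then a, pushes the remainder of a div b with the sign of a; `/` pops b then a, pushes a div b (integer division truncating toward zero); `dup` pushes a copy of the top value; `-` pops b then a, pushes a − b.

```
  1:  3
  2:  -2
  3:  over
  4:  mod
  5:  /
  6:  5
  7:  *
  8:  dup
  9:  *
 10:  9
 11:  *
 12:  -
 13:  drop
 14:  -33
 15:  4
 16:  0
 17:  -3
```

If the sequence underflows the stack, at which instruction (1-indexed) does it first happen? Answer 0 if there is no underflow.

12

3    -> [3]
-2   -> [3, -2]
over -> [3, -2, 3]
mod  -> [3, -2]
/    -> [-1]
5    -> [-1, 5]
*    -> [-5]
dup  -> [-5, -5]
*    -> [25]
9    -> [25, 9]
*    -> [225]
-  — needs 2 operands, stack has 1 → underflow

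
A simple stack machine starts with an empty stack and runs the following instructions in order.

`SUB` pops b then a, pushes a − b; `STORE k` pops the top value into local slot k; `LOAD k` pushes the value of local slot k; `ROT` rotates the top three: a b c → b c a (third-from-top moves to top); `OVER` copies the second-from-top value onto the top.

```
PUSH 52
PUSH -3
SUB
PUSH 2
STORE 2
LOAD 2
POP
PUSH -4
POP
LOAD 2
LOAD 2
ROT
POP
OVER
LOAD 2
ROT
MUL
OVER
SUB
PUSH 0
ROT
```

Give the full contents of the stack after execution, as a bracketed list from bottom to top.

[2, 2, 0, 2]

PUSH 52  [52]
PUSH -3  [52, -3]
SUB      [55]
PUSH 2   [55, 2]
STORE 2  [55]
LOAD 2   [55, 2]
POP      [55]
PUSH -4  [55, -4]
POP      [55]
LOAD 2   [55, 2]
LOAD 2   [55, 2, 2]
ROT      [2, 2, 55]
POP      [2, 2]
OVER     [2, 2, 2]
LOAD 2   [2, 2, 2, 2]
ROT      [2, 2, 2, 2]
MUL      [2, 2, 4]
OVER     [2, 2, 4, 2]
SUB      [2, 2, 2]
PUSH 0   [2, 2, 2, 0]
ROT      [2, 2, 0, 2]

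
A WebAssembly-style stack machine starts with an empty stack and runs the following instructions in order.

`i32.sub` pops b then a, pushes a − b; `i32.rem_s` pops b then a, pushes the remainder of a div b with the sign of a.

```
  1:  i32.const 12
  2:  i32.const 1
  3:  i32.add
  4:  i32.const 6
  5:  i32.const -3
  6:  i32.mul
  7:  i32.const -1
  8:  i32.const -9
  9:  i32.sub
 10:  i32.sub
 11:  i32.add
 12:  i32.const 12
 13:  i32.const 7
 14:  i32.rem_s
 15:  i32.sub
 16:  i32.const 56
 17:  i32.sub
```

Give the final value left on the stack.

-74

i32.const 12  [12]
i32.const 1   [12, 1]
i32.add       [13]
i32.const 6   [13, 6]
i32.const -3  [13, 6, -3]
i32.mul       [13, -18]
i32.const -1  [13, -18, -1]
i32.const -9  [13, -18, -1, -9]
i32.sub       [13, -18, 8]
i32.sub       [13, -26]
i32.add       [-13]
i32.const 12  [-13, 12]
i32.const 7   [-13, 12, 7]
i32.rem_s     [-13, 5]
i32.sub       [-18]
i32.const 56  [-18, 56]
i32.sub       [-74]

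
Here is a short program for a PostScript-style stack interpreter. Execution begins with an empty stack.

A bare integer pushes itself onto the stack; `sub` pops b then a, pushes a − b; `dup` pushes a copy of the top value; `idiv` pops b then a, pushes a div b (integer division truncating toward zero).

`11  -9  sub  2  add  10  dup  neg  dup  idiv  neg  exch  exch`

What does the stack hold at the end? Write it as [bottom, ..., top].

[22, 10, -1]

11   → [11]
-9   → [11, -9]
sub  → [20]
2    → [20, 2]
add  → [22]
10   → [22, 10]
dup  → [22, 10, 10]
neg  → [22, 10, -10]
dup  → [22, 10, -10, -10]
idiv → [22, 10, 1]
neg  → [22, 10, -1]
exch → [22, -1, 10]
exch → [22, 10, -1]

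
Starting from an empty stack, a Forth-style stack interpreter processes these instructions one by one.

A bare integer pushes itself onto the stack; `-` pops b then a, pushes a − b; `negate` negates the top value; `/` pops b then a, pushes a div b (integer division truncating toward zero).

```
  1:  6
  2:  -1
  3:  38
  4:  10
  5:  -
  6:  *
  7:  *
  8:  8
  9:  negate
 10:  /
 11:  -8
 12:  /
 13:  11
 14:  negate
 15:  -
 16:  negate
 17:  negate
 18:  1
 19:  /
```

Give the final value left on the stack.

6      : 6
-1     : 6 -1
38     : 6 -1 38
10     : 6 -1 38 10
-      : 6 -1 28
*      : 6 -28
*      : -168
8      : -168 8
negate : -168 -8
/      : 21
-8     : 21 -8
/      : -2
11     : -2 11
negate : -2 -11
-      : 9
negate : -9
negate : 9
1      : 9 1
/      : 9

9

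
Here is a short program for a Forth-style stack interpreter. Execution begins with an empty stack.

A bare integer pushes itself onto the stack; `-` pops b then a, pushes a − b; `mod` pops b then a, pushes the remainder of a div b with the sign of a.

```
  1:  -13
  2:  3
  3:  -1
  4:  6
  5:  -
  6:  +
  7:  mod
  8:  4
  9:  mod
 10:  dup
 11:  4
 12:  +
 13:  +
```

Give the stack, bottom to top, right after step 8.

[-1, 4]

-13 -> -13
3   -> -13 3
-1  -> -13 3 -1
6   -> -13 3 -1 6
-   -> -13 3 -7
+   -> -13 -4
mod -> -1
4   -> -1 4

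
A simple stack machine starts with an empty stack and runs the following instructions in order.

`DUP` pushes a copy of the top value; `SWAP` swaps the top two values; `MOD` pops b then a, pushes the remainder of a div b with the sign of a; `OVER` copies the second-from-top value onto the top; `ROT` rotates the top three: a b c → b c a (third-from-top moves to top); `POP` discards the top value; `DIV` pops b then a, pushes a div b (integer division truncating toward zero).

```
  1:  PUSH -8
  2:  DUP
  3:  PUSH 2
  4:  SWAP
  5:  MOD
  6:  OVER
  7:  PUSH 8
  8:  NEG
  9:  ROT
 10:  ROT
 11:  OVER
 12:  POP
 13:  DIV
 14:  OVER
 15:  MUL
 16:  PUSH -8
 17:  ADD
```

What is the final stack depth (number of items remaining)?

3

PUSH -8 → -8
DUP     → -8 -8
PUSH 2  → -8 -8 2
SWAP    → -8 2 -8
MOD     → -8 2
OVER    → -8 2 -8
PUSH 8  → -8 2 -8 8
NEG     → -8 2 -8 -8
ROT     → -8 -8 -8 2
ROT     → -8 -8 2 -8
OVER    → -8 -8 2 -8 2
POP     → -8 -8 2 -8
DIV     → -8 -8 0
OVER    → -8 -8 0 -8
MUL     → -8 -8 0
PUSH -8 → -8 -8 0 -8
ADD     → -8 -8 -8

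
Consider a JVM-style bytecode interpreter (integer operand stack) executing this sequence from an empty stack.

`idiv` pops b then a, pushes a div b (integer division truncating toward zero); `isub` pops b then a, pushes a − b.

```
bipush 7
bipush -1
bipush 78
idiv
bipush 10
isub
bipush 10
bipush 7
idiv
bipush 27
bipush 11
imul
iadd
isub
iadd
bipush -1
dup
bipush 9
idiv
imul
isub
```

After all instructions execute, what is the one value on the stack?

bipush 7   7
bipush -1  7 -1
bipush 78  7 -1 78
idiv       7 0
bipush 10  7 0 10
isub       7 -10
bipush 10  7 -10 10
bipush 7   7 -10 10 7
idiv       7 -10 1
bipush 27  7 -10 1 27
bipush 11  7 -10 1 27 11
imul       7 -10 1 297
iadd       7 -10 298
isub       7 -308
iadd       -301
bipush -1  -301 -1
dup        -301 -1 -1
bipush 9   -301 -1 -1 9
idiv       -301 -1 0
imul       -301 0
isub       -301

-301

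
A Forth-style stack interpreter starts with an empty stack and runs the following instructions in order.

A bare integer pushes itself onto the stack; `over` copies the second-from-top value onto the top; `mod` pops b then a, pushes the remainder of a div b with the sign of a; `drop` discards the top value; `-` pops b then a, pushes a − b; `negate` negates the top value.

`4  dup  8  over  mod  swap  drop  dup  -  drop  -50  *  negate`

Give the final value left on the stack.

200

4      : 4
dup    : 4 4
8      : 4 4 8
over   : 4 4 8 4
mod    : 4 4 0
swap   : 4 0 4
drop   : 4 0
dup    : 4 0 0
-      : 4 0
drop   : 4
-50    : 4 -50
*      : -200
negate : 200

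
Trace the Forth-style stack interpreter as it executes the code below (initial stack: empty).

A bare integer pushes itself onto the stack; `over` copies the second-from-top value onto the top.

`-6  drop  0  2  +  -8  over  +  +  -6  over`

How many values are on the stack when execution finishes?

3

-6   -> -6
drop -> (empty)
0    -> 0
2    -> 0 2
+    -> 2
-8   -> 2 -8
over -> 2 -8 2
+    -> 2 -6
+    -> -4
-6   -> -4 -6
over -> -4 -6 -4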